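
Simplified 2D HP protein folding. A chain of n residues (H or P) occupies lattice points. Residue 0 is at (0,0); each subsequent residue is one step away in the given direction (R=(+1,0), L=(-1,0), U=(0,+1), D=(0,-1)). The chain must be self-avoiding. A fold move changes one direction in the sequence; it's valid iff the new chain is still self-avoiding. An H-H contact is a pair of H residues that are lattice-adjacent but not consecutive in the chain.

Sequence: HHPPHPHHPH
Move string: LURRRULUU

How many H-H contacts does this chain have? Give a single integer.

Positions: [(0, 0), (-1, 0), (-1, 1), (0, 1), (1, 1), (2, 1), (2, 2), (1, 2), (1, 3), (1, 4)]
H-H contact: residue 4 @(1,1) - residue 7 @(1, 2)

Answer: 1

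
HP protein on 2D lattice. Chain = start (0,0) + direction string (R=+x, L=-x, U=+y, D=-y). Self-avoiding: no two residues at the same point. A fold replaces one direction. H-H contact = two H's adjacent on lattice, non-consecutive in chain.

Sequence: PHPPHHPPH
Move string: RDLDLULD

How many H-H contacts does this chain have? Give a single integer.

Positions: [(0, 0), (1, 0), (1, -1), (0, -1), (0, -2), (-1, -2), (-1, -1), (-2, -1), (-2, -2)]
H-H contact: residue 5 @(-1,-2) - residue 8 @(-2, -2)

Answer: 1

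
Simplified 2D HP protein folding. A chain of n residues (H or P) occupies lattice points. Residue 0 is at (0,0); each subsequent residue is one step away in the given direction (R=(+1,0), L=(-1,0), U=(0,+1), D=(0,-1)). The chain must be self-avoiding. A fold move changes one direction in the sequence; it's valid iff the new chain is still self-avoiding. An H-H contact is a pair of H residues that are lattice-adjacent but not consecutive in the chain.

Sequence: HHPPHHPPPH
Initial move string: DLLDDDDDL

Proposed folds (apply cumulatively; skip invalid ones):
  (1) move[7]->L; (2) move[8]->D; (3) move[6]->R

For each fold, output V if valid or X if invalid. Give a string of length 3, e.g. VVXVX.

Initial: DLLDDDDDL -> [(0, 0), (0, -1), (-1, -1), (-2, -1), (-2, -2), (-2, -3), (-2, -4), (-2, -5), (-2, -6), (-3, -6)]
Fold 1: move[7]->L => DLLDDDDLL VALID
Fold 2: move[8]->D => DLLDDDDLD VALID
Fold 3: move[6]->R => DLLDDDRLD INVALID (collision), skipped

Answer: VVX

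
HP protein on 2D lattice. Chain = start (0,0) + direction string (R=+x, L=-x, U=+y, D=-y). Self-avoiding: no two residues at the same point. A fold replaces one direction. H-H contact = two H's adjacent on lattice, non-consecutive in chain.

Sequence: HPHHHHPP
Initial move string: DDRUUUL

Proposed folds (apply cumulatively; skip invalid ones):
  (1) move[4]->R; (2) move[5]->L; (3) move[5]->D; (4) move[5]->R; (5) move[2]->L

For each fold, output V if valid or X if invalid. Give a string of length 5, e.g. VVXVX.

Initial: DDRUUUL -> [(0, 0), (0, -1), (0, -2), (1, -2), (1, -1), (1, 0), (1, 1), (0, 1)]
Fold 1: move[4]->R => DDRURUL VALID
Fold 2: move[5]->L => DDRURLL INVALID (collision), skipped
Fold 3: move[5]->D => DDRURDL INVALID (collision), skipped
Fold 4: move[5]->R => DDRURRL INVALID (collision), skipped
Fold 5: move[2]->L => DDLURUL INVALID (collision), skipped

Answer: VXXXX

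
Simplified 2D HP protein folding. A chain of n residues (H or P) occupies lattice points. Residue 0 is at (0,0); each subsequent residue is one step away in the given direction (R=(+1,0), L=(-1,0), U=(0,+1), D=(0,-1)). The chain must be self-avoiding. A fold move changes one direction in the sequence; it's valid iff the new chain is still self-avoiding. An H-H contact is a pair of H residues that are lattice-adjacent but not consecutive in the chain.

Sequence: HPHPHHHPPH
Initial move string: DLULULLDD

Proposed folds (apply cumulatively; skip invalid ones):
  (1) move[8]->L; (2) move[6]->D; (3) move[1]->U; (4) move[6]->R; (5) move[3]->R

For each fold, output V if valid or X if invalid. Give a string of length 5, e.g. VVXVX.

Initial: DLULULLDD -> [(0, 0), (0, -1), (-1, -1), (-1, 0), (-2, 0), (-2, 1), (-3, 1), (-4, 1), (-4, 0), (-4, -1)]
Fold 1: move[8]->L => DLULULLDL VALID
Fold 2: move[6]->D => DLULULDDL VALID
Fold 3: move[1]->U => DUULULDDL INVALID (collision), skipped
Fold 4: move[6]->R => DLULULRDL INVALID (collision), skipped
Fold 5: move[3]->R => DLURULDDL INVALID (collision), skipped

Answer: VVXXX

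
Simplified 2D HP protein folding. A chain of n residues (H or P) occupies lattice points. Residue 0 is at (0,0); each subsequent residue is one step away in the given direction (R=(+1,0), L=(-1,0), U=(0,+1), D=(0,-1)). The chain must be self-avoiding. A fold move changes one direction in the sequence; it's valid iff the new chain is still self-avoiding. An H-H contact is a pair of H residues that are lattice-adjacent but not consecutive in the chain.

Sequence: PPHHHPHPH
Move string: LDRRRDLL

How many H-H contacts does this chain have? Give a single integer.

Answer: 1

Derivation:
Positions: [(0, 0), (-1, 0), (-1, -1), (0, -1), (1, -1), (2, -1), (2, -2), (1, -2), (0, -2)]
H-H contact: residue 3 @(0,-1) - residue 8 @(0, -2)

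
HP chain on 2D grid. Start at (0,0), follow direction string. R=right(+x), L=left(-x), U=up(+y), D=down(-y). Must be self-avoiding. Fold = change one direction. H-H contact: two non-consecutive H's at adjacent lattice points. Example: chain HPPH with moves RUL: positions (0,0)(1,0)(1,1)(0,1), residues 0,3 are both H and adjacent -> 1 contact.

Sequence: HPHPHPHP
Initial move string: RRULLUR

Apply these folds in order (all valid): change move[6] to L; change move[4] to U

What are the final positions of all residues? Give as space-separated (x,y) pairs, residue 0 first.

Initial moves: RRULLUR
Fold: move[6]->L => RRULLUL (positions: [(0, 0), (1, 0), (2, 0), (2, 1), (1, 1), (0, 1), (0, 2), (-1, 2)])
Fold: move[4]->U => RRULUUL (positions: [(0, 0), (1, 0), (2, 0), (2, 1), (1, 1), (1, 2), (1, 3), (0, 3)])

Answer: (0,0) (1,0) (2,0) (2,1) (1,1) (1,2) (1,3) (0,3)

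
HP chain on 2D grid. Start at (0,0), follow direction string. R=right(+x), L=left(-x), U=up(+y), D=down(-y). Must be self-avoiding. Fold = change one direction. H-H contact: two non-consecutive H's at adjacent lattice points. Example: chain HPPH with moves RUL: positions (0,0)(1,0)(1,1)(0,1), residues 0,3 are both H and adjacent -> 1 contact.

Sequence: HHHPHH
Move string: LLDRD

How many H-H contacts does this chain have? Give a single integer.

Positions: [(0, 0), (-1, 0), (-2, 0), (-2, -1), (-1, -1), (-1, -2)]
H-H contact: residue 1 @(-1,0) - residue 4 @(-1, -1)

Answer: 1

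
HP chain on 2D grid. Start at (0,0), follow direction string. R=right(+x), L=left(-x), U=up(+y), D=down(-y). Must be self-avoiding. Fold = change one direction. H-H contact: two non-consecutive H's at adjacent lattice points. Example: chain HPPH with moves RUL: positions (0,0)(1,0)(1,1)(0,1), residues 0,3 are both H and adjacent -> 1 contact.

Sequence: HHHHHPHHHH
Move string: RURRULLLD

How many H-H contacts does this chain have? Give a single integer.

Answer: 4

Derivation:
Positions: [(0, 0), (1, 0), (1, 1), (2, 1), (3, 1), (3, 2), (2, 2), (1, 2), (0, 2), (0, 1)]
H-H contact: residue 0 @(0,0) - residue 9 @(0, 1)
H-H contact: residue 2 @(1,1) - residue 9 @(0, 1)
H-H contact: residue 2 @(1,1) - residue 7 @(1, 2)
H-H contact: residue 3 @(2,1) - residue 6 @(2, 2)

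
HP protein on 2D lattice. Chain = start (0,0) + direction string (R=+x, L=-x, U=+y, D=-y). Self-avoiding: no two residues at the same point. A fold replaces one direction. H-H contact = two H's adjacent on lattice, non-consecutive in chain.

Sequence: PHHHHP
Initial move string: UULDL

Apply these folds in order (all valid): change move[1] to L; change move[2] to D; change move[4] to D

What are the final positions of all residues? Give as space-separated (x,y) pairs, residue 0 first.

Initial moves: UULDL
Fold: move[1]->L => ULLDL (positions: [(0, 0), (0, 1), (-1, 1), (-2, 1), (-2, 0), (-3, 0)])
Fold: move[2]->D => ULDDL (positions: [(0, 0), (0, 1), (-1, 1), (-1, 0), (-1, -1), (-2, -1)])
Fold: move[4]->D => ULDDD (positions: [(0, 0), (0, 1), (-1, 1), (-1, 0), (-1, -1), (-1, -2)])

Answer: (0,0) (0,1) (-1,1) (-1,0) (-1,-1) (-1,-2)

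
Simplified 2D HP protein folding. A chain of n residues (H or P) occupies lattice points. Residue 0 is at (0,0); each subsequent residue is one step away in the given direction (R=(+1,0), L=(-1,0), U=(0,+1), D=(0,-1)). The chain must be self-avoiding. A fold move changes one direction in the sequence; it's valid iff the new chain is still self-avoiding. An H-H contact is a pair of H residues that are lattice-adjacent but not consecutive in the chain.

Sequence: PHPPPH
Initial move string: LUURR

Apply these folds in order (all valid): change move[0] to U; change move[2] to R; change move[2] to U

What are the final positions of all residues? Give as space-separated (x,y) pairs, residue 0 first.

Initial moves: LUURR
Fold: move[0]->U => UUURR (positions: [(0, 0), (0, 1), (0, 2), (0, 3), (1, 3), (2, 3)])
Fold: move[2]->R => UURRR (positions: [(0, 0), (0, 1), (0, 2), (1, 2), (2, 2), (3, 2)])
Fold: move[2]->U => UUURR (positions: [(0, 0), (0, 1), (0, 2), (0, 3), (1, 3), (2, 3)])

Answer: (0,0) (0,1) (0,2) (0,3) (1,3) (2,3)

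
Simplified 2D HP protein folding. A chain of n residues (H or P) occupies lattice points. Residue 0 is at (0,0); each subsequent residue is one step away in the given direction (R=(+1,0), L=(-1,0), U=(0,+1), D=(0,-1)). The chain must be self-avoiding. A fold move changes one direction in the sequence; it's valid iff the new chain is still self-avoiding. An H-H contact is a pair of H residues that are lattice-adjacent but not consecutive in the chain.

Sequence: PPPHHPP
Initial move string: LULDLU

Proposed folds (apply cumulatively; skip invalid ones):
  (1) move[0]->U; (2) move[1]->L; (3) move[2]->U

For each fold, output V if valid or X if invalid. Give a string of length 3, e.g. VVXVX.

Answer: VVX

Derivation:
Initial: LULDLU -> [(0, 0), (-1, 0), (-1, 1), (-2, 1), (-2, 0), (-3, 0), (-3, 1)]
Fold 1: move[0]->U => UULDLU VALID
Fold 2: move[1]->L => ULLDLU VALID
Fold 3: move[2]->U => ULUDLU INVALID (collision), skipped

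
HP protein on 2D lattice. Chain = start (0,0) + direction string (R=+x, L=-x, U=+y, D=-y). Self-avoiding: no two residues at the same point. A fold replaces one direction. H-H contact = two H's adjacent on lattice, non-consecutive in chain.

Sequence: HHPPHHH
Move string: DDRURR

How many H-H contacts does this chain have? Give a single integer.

Positions: [(0, 0), (0, -1), (0, -2), (1, -2), (1, -1), (2, -1), (3, -1)]
H-H contact: residue 1 @(0,-1) - residue 4 @(1, -1)

Answer: 1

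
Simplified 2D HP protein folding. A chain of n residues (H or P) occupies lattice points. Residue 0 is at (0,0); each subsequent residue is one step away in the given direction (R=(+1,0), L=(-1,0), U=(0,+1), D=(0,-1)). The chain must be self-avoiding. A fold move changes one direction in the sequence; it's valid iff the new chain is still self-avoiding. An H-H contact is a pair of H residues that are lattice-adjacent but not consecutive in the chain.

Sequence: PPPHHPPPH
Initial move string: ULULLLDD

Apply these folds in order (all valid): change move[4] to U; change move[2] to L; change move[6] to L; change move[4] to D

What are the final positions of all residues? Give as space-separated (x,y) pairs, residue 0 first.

Initial moves: ULULLLDD
Fold: move[4]->U => ULULULDD (positions: [(0, 0), (0, 1), (-1, 1), (-1, 2), (-2, 2), (-2, 3), (-3, 3), (-3, 2), (-3, 1)])
Fold: move[2]->L => ULLLULDD (positions: [(0, 0), (0, 1), (-1, 1), (-2, 1), (-3, 1), (-3, 2), (-4, 2), (-4, 1), (-4, 0)])
Fold: move[6]->L => ULLLULLD (positions: [(0, 0), (0, 1), (-1, 1), (-2, 1), (-3, 1), (-3, 2), (-4, 2), (-5, 2), (-5, 1)])
Fold: move[4]->D => ULLLDLLD (positions: [(0, 0), (0, 1), (-1, 1), (-2, 1), (-3, 1), (-3, 0), (-4, 0), (-5, 0), (-5, -1)])

Answer: (0,0) (0,1) (-1,1) (-2,1) (-3,1) (-3,0) (-4,0) (-5,0) (-5,-1)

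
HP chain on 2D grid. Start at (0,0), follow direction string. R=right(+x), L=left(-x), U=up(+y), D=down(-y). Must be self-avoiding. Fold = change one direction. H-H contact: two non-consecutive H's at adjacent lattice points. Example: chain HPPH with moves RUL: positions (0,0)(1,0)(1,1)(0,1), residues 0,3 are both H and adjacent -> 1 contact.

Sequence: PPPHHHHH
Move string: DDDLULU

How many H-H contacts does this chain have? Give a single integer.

Answer: 0

Derivation:
Positions: [(0, 0), (0, -1), (0, -2), (0, -3), (-1, -3), (-1, -2), (-2, -2), (-2, -1)]
No H-H contacts found.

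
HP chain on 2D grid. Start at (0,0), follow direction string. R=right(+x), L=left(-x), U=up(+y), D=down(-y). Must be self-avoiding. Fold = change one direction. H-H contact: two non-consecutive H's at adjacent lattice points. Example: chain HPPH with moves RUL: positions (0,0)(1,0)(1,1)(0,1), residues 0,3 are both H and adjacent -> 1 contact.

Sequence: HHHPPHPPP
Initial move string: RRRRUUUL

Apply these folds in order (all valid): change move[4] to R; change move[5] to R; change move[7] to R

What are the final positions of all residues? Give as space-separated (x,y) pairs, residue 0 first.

Initial moves: RRRRUUUL
Fold: move[4]->R => RRRRRUUL (positions: [(0, 0), (1, 0), (2, 0), (3, 0), (4, 0), (5, 0), (5, 1), (5, 2), (4, 2)])
Fold: move[5]->R => RRRRRRUL (positions: [(0, 0), (1, 0), (2, 0), (3, 0), (4, 0), (5, 0), (6, 0), (6, 1), (5, 1)])
Fold: move[7]->R => RRRRRRUR (positions: [(0, 0), (1, 0), (2, 0), (3, 0), (4, 0), (5, 0), (6, 0), (6, 1), (7, 1)])

Answer: (0,0) (1,0) (2,0) (3,0) (4,0) (5,0) (6,0) (6,1) (7,1)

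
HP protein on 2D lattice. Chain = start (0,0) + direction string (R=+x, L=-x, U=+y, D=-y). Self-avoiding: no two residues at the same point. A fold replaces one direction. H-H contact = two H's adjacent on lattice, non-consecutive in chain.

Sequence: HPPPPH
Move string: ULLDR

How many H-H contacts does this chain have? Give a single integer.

Answer: 1

Derivation:
Positions: [(0, 0), (0, 1), (-1, 1), (-2, 1), (-2, 0), (-1, 0)]
H-H contact: residue 0 @(0,0) - residue 5 @(-1, 0)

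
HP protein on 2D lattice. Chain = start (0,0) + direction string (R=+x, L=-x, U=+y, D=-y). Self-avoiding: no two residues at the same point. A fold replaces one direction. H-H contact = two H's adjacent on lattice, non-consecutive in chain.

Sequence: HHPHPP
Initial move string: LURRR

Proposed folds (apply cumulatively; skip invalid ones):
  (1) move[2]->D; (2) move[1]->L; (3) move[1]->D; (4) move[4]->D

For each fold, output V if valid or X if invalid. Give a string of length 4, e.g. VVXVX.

Answer: XXVV

Derivation:
Initial: LURRR -> [(0, 0), (-1, 0), (-1, 1), (0, 1), (1, 1), (2, 1)]
Fold 1: move[2]->D => LUDRR INVALID (collision), skipped
Fold 2: move[1]->L => LLRRR INVALID (collision), skipped
Fold 3: move[1]->D => LDRRR VALID
Fold 4: move[4]->D => LDRRD VALID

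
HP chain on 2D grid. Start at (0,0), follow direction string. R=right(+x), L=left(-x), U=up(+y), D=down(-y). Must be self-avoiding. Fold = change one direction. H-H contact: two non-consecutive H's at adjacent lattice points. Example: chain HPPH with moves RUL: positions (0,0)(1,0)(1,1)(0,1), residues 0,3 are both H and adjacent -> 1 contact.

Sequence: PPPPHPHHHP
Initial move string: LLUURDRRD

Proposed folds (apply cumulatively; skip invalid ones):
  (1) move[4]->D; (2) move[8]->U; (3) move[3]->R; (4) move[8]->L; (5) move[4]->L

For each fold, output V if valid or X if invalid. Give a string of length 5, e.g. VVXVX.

Initial: LLUURDRRD -> [(0, 0), (-1, 0), (-2, 0), (-2, 1), (-2, 2), (-1, 2), (-1, 1), (0, 1), (1, 1), (1, 0)]
Fold 1: move[4]->D => LLUUDDRRD INVALID (collision), skipped
Fold 2: move[8]->U => LLUURDRRU VALID
Fold 3: move[3]->R => LLURRDRRU INVALID (collision), skipped
Fold 4: move[8]->L => LLUURDRRL INVALID (collision), skipped
Fold 5: move[4]->L => LLUULDRRU INVALID (collision), skipped

Answer: XVXXX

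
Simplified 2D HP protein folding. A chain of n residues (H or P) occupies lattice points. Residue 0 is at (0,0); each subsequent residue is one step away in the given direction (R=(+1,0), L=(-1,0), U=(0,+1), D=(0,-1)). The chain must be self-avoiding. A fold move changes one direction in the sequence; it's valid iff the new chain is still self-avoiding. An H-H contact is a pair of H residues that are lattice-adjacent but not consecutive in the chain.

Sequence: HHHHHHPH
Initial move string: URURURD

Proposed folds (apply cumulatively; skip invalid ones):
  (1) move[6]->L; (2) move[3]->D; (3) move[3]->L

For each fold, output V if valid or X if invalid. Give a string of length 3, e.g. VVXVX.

Initial: URURURD -> [(0, 0), (0, 1), (1, 1), (1, 2), (2, 2), (2, 3), (3, 3), (3, 2)]
Fold 1: move[6]->L => URURURL INVALID (collision), skipped
Fold 2: move[3]->D => URUDURD INVALID (collision), skipped
Fold 3: move[3]->L => URULURD INVALID (collision), skipped

Answer: XXX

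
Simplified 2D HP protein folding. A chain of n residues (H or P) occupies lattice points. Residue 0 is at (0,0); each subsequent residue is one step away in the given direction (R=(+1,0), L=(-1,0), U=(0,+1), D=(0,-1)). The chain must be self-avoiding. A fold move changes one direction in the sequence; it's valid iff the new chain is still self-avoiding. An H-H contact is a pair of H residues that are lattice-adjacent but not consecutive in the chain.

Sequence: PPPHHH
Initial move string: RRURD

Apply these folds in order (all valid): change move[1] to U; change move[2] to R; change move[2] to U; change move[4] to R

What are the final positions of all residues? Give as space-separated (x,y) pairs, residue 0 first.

Initial moves: RRURD
Fold: move[1]->U => RUURD (positions: [(0, 0), (1, 0), (1, 1), (1, 2), (2, 2), (2, 1)])
Fold: move[2]->R => RURRD (positions: [(0, 0), (1, 0), (1, 1), (2, 1), (3, 1), (3, 0)])
Fold: move[2]->U => RUURD (positions: [(0, 0), (1, 0), (1, 1), (1, 2), (2, 2), (2, 1)])
Fold: move[4]->R => RUURR (positions: [(0, 0), (1, 0), (1, 1), (1, 2), (2, 2), (3, 2)])

Answer: (0,0) (1,0) (1,1) (1,2) (2,2) (3,2)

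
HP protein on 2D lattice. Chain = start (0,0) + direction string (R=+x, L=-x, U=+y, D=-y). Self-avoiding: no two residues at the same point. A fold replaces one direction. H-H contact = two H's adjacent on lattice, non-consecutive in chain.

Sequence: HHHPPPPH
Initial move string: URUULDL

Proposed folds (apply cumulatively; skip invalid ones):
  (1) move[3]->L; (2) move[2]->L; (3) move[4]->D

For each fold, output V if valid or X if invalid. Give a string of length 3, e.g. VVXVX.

Answer: VXX

Derivation:
Initial: URUULDL -> [(0, 0), (0, 1), (1, 1), (1, 2), (1, 3), (0, 3), (0, 2), (-1, 2)]
Fold 1: move[3]->L => URULLDL VALID
Fold 2: move[2]->L => URLLLDL INVALID (collision), skipped
Fold 3: move[4]->D => URULDDL INVALID (collision), skipped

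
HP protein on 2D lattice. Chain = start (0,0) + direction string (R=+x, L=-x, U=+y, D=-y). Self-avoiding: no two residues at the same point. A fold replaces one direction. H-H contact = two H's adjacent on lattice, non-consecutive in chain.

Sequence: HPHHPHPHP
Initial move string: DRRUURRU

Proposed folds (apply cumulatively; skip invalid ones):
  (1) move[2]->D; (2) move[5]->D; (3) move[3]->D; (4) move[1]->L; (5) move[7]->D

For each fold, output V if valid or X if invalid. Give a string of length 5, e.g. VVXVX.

Initial: DRRUURRU -> [(0, 0), (0, -1), (1, -1), (2, -1), (2, 0), (2, 1), (3, 1), (4, 1), (4, 2)]
Fold 1: move[2]->D => DRDUURRU INVALID (collision), skipped
Fold 2: move[5]->D => DRRUUDRU INVALID (collision), skipped
Fold 3: move[3]->D => DRRDURRU INVALID (collision), skipped
Fold 4: move[1]->L => DLRUURRU INVALID (collision), skipped
Fold 5: move[7]->D => DRRUURRD VALID

Answer: XXXXV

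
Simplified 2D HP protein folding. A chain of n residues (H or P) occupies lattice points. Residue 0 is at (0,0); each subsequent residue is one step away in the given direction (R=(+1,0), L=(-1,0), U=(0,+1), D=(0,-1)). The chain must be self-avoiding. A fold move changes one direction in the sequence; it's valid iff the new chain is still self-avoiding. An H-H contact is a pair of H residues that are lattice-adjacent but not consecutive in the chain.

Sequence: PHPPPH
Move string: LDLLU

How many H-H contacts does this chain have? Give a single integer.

Answer: 0

Derivation:
Positions: [(0, 0), (-1, 0), (-1, -1), (-2, -1), (-3, -1), (-3, 0)]
No H-H contacts found.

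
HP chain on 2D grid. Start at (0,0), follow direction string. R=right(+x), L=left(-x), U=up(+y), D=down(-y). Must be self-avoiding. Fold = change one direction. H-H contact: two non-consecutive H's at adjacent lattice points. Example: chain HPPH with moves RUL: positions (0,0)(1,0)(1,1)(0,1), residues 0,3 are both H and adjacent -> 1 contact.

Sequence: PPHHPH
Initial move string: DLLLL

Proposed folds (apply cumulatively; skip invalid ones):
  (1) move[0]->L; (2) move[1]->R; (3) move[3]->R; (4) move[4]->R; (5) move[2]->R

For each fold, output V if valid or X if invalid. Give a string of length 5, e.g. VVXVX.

Initial: DLLLL -> [(0, 0), (0, -1), (-1, -1), (-2, -1), (-3, -1), (-4, -1)]
Fold 1: move[0]->L => LLLLL VALID
Fold 2: move[1]->R => LRLLL INVALID (collision), skipped
Fold 3: move[3]->R => LLLRL INVALID (collision), skipped
Fold 4: move[4]->R => LLLLR INVALID (collision), skipped
Fold 5: move[2]->R => LLRLL INVALID (collision), skipped

Answer: VXXXX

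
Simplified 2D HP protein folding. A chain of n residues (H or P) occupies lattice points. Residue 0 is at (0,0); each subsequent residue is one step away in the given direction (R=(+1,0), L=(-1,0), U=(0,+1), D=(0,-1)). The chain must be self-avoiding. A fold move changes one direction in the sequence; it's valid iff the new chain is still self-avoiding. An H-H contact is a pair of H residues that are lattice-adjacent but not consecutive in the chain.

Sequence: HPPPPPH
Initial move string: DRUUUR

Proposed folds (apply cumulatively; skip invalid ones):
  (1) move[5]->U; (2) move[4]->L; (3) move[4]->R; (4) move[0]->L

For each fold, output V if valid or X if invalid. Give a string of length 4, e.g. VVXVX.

Answer: VVVX

Derivation:
Initial: DRUUUR -> [(0, 0), (0, -1), (1, -1), (1, 0), (1, 1), (1, 2), (2, 2)]
Fold 1: move[5]->U => DRUUUU VALID
Fold 2: move[4]->L => DRUULU VALID
Fold 3: move[4]->R => DRUURU VALID
Fold 4: move[0]->L => LRUURU INVALID (collision), skipped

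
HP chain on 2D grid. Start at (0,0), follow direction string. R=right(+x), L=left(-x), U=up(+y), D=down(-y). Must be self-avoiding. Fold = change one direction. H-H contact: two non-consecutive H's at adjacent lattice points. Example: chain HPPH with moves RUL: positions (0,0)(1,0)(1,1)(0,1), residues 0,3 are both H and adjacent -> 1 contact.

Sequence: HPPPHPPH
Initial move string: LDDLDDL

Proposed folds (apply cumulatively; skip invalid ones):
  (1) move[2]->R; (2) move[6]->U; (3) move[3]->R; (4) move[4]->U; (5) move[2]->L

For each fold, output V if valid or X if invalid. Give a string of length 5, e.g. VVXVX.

Initial: LDDLDDL -> [(0, 0), (-1, 0), (-1, -1), (-1, -2), (-2, -2), (-2, -3), (-2, -4), (-3, -4)]
Fold 1: move[2]->R => LDRLDDL INVALID (collision), skipped
Fold 2: move[6]->U => LDDLDDU INVALID (collision), skipped
Fold 3: move[3]->R => LDDRDDL VALID
Fold 4: move[4]->U => LDDRUDL INVALID (collision), skipped
Fold 5: move[2]->L => LDLRDDL INVALID (collision), skipped

Answer: XXVXX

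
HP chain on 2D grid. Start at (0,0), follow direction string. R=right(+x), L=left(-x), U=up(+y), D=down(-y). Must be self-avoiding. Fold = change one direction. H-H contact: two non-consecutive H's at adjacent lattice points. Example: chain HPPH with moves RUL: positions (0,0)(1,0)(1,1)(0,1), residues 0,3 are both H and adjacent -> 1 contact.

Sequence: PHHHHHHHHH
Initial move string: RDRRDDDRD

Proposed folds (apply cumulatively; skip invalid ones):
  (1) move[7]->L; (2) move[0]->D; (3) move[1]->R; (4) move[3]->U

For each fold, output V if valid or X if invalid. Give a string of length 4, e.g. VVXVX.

Answer: VVVX

Derivation:
Initial: RDRRDDDRD -> [(0, 0), (1, 0), (1, -1), (2, -1), (3, -1), (3, -2), (3, -3), (3, -4), (4, -4), (4, -5)]
Fold 1: move[7]->L => RDRRDDDLD VALID
Fold 2: move[0]->D => DDRRDDDLD VALID
Fold 3: move[1]->R => DRRRDDDLD VALID
Fold 4: move[3]->U => DRRUDDDLD INVALID (collision), skipped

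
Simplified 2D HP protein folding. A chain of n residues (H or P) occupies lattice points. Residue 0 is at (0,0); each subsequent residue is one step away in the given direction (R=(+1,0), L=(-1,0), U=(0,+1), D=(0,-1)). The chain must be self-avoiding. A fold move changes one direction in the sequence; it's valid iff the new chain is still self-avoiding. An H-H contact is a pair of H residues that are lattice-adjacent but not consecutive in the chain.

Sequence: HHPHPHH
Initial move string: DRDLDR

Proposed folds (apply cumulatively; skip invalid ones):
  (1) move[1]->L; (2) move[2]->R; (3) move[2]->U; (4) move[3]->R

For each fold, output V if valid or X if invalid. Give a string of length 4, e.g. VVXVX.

Answer: VXXV

Derivation:
Initial: DRDLDR -> [(0, 0), (0, -1), (1, -1), (1, -2), (0, -2), (0, -3), (1, -3)]
Fold 1: move[1]->L => DLDLDR VALID
Fold 2: move[2]->R => DLRLDR INVALID (collision), skipped
Fold 3: move[2]->U => DLULDR INVALID (collision), skipped
Fold 4: move[3]->R => DLDRDR VALID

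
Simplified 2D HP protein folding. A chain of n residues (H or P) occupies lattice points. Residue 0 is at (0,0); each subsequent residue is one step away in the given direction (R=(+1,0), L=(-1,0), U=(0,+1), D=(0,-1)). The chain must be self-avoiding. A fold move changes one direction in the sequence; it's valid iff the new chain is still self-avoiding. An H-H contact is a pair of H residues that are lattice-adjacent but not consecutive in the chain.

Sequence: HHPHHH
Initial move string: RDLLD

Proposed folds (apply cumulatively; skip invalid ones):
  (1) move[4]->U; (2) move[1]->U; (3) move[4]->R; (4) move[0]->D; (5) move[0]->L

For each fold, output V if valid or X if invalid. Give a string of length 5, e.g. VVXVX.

Answer: VVXXV

Derivation:
Initial: RDLLD -> [(0, 0), (1, 0), (1, -1), (0, -1), (-1, -1), (-1, -2)]
Fold 1: move[4]->U => RDLLU VALID
Fold 2: move[1]->U => RULLU VALID
Fold 3: move[4]->R => RULLR INVALID (collision), skipped
Fold 4: move[0]->D => DULLU INVALID (collision), skipped
Fold 5: move[0]->L => LULLU VALID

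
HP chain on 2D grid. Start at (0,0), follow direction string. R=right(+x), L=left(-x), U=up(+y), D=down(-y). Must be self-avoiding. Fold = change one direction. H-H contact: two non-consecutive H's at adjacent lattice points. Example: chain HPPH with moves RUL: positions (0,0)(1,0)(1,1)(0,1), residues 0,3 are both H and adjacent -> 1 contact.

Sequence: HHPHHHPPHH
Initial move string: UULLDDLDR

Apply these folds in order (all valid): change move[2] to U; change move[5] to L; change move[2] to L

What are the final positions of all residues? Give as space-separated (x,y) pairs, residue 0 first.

Answer: (0,0) (0,1) (0,2) (-1,2) (-2,2) (-2,1) (-3,1) (-4,1) (-4,0) (-3,0)

Derivation:
Initial moves: UULLDDLDR
Fold: move[2]->U => UUULDDLDR (positions: [(0, 0), (0, 1), (0, 2), (0, 3), (-1, 3), (-1, 2), (-1, 1), (-2, 1), (-2, 0), (-1, 0)])
Fold: move[5]->L => UUULDLLDR (positions: [(0, 0), (0, 1), (0, 2), (0, 3), (-1, 3), (-1, 2), (-2, 2), (-3, 2), (-3, 1), (-2, 1)])
Fold: move[2]->L => UULLDLLDR (positions: [(0, 0), (0, 1), (0, 2), (-1, 2), (-2, 2), (-2, 1), (-3, 1), (-4, 1), (-4, 0), (-3, 0)])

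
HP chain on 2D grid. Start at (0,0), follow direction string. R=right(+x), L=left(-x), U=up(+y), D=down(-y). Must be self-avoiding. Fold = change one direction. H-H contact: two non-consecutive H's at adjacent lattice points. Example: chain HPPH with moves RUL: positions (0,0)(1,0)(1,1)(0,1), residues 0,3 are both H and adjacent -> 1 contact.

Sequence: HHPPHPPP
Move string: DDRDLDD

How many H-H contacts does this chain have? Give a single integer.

Answer: 0

Derivation:
Positions: [(0, 0), (0, -1), (0, -2), (1, -2), (1, -3), (0, -3), (0, -4), (0, -5)]
No H-H contacts found.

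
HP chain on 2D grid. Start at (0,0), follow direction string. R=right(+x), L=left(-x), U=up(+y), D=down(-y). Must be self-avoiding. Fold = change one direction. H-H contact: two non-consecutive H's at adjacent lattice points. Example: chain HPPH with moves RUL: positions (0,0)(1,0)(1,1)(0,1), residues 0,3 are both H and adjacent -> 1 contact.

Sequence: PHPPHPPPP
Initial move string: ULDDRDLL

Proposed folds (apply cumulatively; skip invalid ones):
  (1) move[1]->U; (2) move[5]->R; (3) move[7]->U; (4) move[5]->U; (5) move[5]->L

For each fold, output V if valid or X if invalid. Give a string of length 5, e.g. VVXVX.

Initial: ULDDRDLL -> [(0, 0), (0, 1), (-1, 1), (-1, 0), (-1, -1), (0, -1), (0, -2), (-1, -2), (-2, -2)]
Fold 1: move[1]->U => UUDDRDLL INVALID (collision), skipped
Fold 2: move[5]->R => ULDDRRLL INVALID (collision), skipped
Fold 3: move[7]->U => ULDDRDLU INVALID (collision), skipped
Fold 4: move[5]->U => ULDDRULL INVALID (collision), skipped
Fold 5: move[5]->L => ULDDRLLL INVALID (collision), skipped

Answer: XXXXX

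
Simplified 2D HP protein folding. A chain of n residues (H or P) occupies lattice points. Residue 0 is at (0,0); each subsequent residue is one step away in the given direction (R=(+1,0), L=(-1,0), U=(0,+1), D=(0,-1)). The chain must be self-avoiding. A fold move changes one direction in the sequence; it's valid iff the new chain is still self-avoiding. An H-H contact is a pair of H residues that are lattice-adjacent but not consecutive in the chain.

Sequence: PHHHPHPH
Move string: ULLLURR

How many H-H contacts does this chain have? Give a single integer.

Positions: [(0, 0), (0, 1), (-1, 1), (-2, 1), (-3, 1), (-3, 2), (-2, 2), (-1, 2)]
H-H contact: residue 2 @(-1,1) - residue 7 @(-1, 2)

Answer: 1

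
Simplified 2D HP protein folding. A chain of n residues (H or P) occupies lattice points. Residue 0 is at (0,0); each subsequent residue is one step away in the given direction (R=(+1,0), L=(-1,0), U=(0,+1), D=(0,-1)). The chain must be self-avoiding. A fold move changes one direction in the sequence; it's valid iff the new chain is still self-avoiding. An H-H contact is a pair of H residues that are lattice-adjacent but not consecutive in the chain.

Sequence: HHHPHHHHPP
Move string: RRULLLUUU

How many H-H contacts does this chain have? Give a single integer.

Answer: 2

Derivation:
Positions: [(0, 0), (1, 0), (2, 0), (2, 1), (1, 1), (0, 1), (-1, 1), (-1, 2), (-1, 3), (-1, 4)]
H-H contact: residue 0 @(0,0) - residue 5 @(0, 1)
H-H contact: residue 1 @(1,0) - residue 4 @(1, 1)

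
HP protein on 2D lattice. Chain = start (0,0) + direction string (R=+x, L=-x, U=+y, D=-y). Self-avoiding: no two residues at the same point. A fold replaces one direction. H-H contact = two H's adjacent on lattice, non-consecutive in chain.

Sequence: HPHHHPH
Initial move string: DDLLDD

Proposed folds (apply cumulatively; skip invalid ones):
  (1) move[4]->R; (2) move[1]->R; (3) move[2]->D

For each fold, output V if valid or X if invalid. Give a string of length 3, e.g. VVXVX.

Answer: XXV

Derivation:
Initial: DDLLDD -> [(0, 0), (0, -1), (0, -2), (-1, -2), (-2, -2), (-2, -3), (-2, -4)]
Fold 1: move[4]->R => DDLLRD INVALID (collision), skipped
Fold 2: move[1]->R => DRLLDD INVALID (collision), skipped
Fold 3: move[2]->D => DDDLDD VALID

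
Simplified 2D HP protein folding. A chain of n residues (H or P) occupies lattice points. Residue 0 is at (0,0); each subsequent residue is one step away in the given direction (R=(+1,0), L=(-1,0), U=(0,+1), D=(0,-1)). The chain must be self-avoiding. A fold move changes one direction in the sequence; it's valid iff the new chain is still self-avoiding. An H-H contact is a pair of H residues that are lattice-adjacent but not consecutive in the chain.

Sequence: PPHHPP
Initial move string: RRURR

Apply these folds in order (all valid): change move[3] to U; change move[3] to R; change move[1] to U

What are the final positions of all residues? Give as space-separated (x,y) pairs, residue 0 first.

Initial moves: RRURR
Fold: move[3]->U => RRUUR (positions: [(0, 0), (1, 0), (2, 0), (2, 1), (2, 2), (3, 2)])
Fold: move[3]->R => RRURR (positions: [(0, 0), (1, 0), (2, 0), (2, 1), (3, 1), (4, 1)])
Fold: move[1]->U => RUURR (positions: [(0, 0), (1, 0), (1, 1), (1, 2), (2, 2), (3, 2)])

Answer: (0,0) (1,0) (1,1) (1,2) (2,2) (3,2)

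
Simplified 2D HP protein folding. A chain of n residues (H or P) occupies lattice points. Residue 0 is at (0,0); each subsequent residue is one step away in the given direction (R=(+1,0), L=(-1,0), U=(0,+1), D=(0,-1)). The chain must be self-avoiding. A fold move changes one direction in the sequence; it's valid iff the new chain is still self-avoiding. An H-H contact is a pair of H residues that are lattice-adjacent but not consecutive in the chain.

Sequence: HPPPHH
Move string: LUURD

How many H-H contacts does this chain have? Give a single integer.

Answer: 1

Derivation:
Positions: [(0, 0), (-1, 0), (-1, 1), (-1, 2), (0, 2), (0, 1)]
H-H contact: residue 0 @(0,0) - residue 5 @(0, 1)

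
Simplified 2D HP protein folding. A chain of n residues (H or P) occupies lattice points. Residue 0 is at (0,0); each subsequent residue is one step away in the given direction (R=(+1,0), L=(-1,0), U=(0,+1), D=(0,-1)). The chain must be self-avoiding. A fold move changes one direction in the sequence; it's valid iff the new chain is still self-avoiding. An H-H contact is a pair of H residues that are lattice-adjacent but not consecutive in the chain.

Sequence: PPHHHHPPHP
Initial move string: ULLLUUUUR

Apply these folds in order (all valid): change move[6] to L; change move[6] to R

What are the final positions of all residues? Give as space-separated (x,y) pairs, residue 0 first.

Initial moves: ULLLUUUUR
Fold: move[6]->L => ULLLUULUR (positions: [(0, 0), (0, 1), (-1, 1), (-2, 1), (-3, 1), (-3, 2), (-3, 3), (-4, 3), (-4, 4), (-3, 4)])
Fold: move[6]->R => ULLLUURUR (positions: [(0, 0), (0, 1), (-1, 1), (-2, 1), (-3, 1), (-3, 2), (-3, 3), (-2, 3), (-2, 4), (-1, 4)])

Answer: (0,0) (0,1) (-1,1) (-2,1) (-3,1) (-3,2) (-3,3) (-2,3) (-2,4) (-1,4)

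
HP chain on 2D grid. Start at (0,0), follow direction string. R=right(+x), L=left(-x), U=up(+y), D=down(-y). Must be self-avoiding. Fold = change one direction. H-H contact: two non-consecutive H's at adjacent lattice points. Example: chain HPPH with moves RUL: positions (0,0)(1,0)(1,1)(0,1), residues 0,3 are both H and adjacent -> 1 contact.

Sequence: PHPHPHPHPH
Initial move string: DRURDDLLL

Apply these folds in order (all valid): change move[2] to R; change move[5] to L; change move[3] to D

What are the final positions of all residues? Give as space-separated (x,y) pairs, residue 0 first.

Initial moves: DRURDDLLL
Fold: move[2]->R => DRRRDDLLL (positions: [(0, 0), (0, -1), (1, -1), (2, -1), (3, -1), (3, -2), (3, -3), (2, -3), (1, -3), (0, -3)])
Fold: move[5]->L => DRRRDLLLL (positions: [(0, 0), (0, -1), (1, -1), (2, -1), (3, -1), (3, -2), (2, -2), (1, -2), (0, -2), (-1, -2)])
Fold: move[3]->D => DRRDDLLLL (positions: [(0, 0), (0, -1), (1, -1), (2, -1), (2, -2), (2, -3), (1, -3), (0, -3), (-1, -3), (-2, -3)])

Answer: (0,0) (0,-1) (1,-1) (2,-1) (2,-2) (2,-3) (1,-3) (0,-3) (-1,-3) (-2,-3)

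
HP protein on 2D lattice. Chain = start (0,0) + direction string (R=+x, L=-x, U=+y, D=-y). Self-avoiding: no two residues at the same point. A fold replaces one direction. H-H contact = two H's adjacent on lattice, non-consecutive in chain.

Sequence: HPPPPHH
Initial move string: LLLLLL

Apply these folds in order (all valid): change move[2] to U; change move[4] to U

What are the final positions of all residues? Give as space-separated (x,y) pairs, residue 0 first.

Answer: (0,0) (-1,0) (-2,0) (-2,1) (-3,1) (-3,2) (-4,2)

Derivation:
Initial moves: LLLLLL
Fold: move[2]->U => LLULLL (positions: [(0, 0), (-1, 0), (-2, 0), (-2, 1), (-3, 1), (-4, 1), (-5, 1)])
Fold: move[4]->U => LLULUL (positions: [(0, 0), (-1, 0), (-2, 0), (-2, 1), (-3, 1), (-3, 2), (-4, 2)])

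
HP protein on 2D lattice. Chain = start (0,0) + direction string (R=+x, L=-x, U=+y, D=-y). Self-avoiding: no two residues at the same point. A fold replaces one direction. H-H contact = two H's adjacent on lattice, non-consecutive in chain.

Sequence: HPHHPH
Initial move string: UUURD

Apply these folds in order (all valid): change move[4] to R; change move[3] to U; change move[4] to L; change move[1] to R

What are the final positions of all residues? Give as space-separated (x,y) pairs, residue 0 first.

Answer: (0,0) (0,1) (1,1) (1,2) (1,3) (0,3)

Derivation:
Initial moves: UUURD
Fold: move[4]->R => UUURR (positions: [(0, 0), (0, 1), (0, 2), (0, 3), (1, 3), (2, 3)])
Fold: move[3]->U => UUUUR (positions: [(0, 0), (0, 1), (0, 2), (0, 3), (0, 4), (1, 4)])
Fold: move[4]->L => UUUUL (positions: [(0, 0), (0, 1), (0, 2), (0, 3), (0, 4), (-1, 4)])
Fold: move[1]->R => URUUL (positions: [(0, 0), (0, 1), (1, 1), (1, 2), (1, 3), (0, 3)])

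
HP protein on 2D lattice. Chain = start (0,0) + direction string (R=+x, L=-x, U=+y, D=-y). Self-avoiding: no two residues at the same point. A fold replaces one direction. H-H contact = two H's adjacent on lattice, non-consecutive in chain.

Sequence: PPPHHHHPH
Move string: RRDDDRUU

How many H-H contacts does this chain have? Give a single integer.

Positions: [(0, 0), (1, 0), (2, 0), (2, -1), (2, -2), (2, -3), (3, -3), (3, -2), (3, -1)]
H-H contact: residue 3 @(2,-1) - residue 8 @(3, -1)

Answer: 1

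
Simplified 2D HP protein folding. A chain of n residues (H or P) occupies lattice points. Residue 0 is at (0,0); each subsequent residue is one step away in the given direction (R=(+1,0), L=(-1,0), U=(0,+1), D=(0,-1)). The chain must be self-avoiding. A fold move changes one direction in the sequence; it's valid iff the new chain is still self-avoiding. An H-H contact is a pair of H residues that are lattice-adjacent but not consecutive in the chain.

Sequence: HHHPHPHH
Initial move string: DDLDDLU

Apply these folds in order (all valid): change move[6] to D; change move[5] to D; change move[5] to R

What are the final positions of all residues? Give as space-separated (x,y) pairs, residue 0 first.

Answer: (0,0) (0,-1) (0,-2) (-1,-2) (-1,-3) (-1,-4) (0,-4) (0,-5)

Derivation:
Initial moves: DDLDDLU
Fold: move[6]->D => DDLDDLD (positions: [(0, 0), (0, -1), (0, -2), (-1, -2), (-1, -3), (-1, -4), (-2, -4), (-2, -5)])
Fold: move[5]->D => DDLDDDD (positions: [(0, 0), (0, -1), (0, -2), (-1, -2), (-1, -3), (-1, -4), (-1, -5), (-1, -6)])
Fold: move[5]->R => DDLDDRD (positions: [(0, 0), (0, -1), (0, -2), (-1, -2), (-1, -3), (-1, -4), (0, -4), (0, -5)])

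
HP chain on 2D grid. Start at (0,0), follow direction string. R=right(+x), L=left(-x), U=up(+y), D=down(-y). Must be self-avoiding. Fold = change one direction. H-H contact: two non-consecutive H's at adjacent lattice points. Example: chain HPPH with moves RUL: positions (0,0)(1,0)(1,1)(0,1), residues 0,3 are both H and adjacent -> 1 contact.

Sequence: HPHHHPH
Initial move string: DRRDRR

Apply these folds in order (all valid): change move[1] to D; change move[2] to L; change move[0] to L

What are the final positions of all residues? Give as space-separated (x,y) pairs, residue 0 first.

Initial moves: DRRDRR
Fold: move[1]->D => DDRDRR (positions: [(0, 0), (0, -1), (0, -2), (1, -2), (1, -3), (2, -3), (3, -3)])
Fold: move[2]->L => DDLDRR (positions: [(0, 0), (0, -1), (0, -2), (-1, -2), (-1, -3), (0, -3), (1, -3)])
Fold: move[0]->L => LDLDRR (positions: [(0, 0), (-1, 0), (-1, -1), (-2, -1), (-2, -2), (-1, -2), (0, -2)])

Answer: (0,0) (-1,0) (-1,-1) (-2,-1) (-2,-2) (-1,-2) (0,-2)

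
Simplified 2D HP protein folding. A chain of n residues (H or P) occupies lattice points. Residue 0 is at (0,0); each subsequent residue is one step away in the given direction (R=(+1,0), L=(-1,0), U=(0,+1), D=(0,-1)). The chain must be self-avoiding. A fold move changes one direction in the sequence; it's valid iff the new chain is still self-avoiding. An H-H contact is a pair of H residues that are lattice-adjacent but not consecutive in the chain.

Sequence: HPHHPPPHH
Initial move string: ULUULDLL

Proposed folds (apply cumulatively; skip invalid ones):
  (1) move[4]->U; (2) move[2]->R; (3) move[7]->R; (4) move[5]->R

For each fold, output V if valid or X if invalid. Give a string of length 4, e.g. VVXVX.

Answer: XXXX

Derivation:
Initial: ULUULDLL -> [(0, 0), (0, 1), (-1, 1), (-1, 2), (-1, 3), (-2, 3), (-2, 2), (-3, 2), (-4, 2)]
Fold 1: move[4]->U => ULUUUDLL INVALID (collision), skipped
Fold 2: move[2]->R => ULRULDLL INVALID (collision), skipped
Fold 3: move[7]->R => ULUULDLR INVALID (collision), skipped
Fold 4: move[5]->R => ULUULRLL INVALID (collision), skipped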